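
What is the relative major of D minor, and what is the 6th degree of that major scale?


Working:
The relative major shares the key signature and is a minor 3rd above the minor tonic
A minor 3rd above D is F
→ relative major of D minor is F major
F major scale: F G A Bb C D E
= F major; 6th degree = D


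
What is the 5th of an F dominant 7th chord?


Let's work it out.
Dominant 7th chord = root + major 3rd + perfect 5th + minor 7th
Seventh chords stack in thirds, so the letter names are F-A-C-E
Root: F
Major 3rd above F: A
Perfect 5th above F: C
Minor 7th above F: Eb
The 5th = C


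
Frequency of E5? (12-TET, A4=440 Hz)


Working:
f = 440 × 2^(n/12) where n = semitones from A4
E5: 7 semitones from A4
f = 440 × 2^(7/12)
f = 659.26 Hz


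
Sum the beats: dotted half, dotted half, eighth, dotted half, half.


Solution.
Beat values:
  dotted half = 3 beats
  dotted half = 3 beats
  eighth = 0.5 beats
  dotted half = 3 beats
  half = 2 beats
Sum = 3 + 3 + 0.5 + 3 + 2
= 11.5 beats


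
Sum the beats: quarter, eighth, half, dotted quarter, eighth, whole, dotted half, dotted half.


Beat values:
  quarter = 1 beat
  eighth = 0.5 beats
  half = 2 beats
  dotted quarter = 1.5 beats
  eighth = 0.5 beats
  whole = 4 beats
  dotted half = 3 beats
  dotted half = 3 beats
Sum = 1 + 0.5 + 2 + 1.5 + 0.5 + 4 + 3 + 3
= 15.5 beats


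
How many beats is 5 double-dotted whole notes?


Working:
Base whole note = 4 beats
Dot 1 adds half the previous value: +2
Dot 2 adds half the previous value: +1
One double-dotted whole = 4 + 2 + 1 = 7
5 of them = 5 × 7 = 35
= 35 beats


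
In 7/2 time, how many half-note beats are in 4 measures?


Step by step:
Time signature 7/2: the bottom number 2 means the half note gets one count
The top number 7 means 7 half-note beats per measure
Total = 7 × 4 measures
= 28 half-note beats


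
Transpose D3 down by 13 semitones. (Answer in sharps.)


D3: chromatic position 2 in octave 3 → absolute = 3×12 + 2 = 38
Transpose down 13: 38 - 13 = 25
25 = 2×12 + 1 → C# in octave 2
Result = C#2


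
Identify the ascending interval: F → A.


Working:
Letter names: F → A spans 3 letter names → a 3rd
Semitones: F → A = 4 half-steps
A 3rd of 4 semitones is a major 3rd
= major 3rd


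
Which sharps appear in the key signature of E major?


Sharp major keys follow the circle of fifths: C(0), G(1), D(2), A(3), E(4), B(5), F#(6), C#(7)
E major has 4 sharps
Order of sharps: F# C# G# D# A# E# B# → first 4: F#, C#, G#, D#
= F#, C#, G#, D#


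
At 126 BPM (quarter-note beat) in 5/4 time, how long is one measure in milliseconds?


Solution.
Quarter-note beat duration = 60000 / 126 ms
Beats per measure (5/4) = 5
One measure = 5 × 60000 / 126 = 300000 / 126 ms
= 2381.0 ms


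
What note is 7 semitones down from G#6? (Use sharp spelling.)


Solution.
G#6: chromatic position 8 in octave 6 → absolute = 6×12 + 8 = 80
Transpose down 7: 80 - 7 = 73
73 = 6×12 + 1 → C# in octave 6
Result = C#6


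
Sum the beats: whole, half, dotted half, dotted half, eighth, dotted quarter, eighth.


Reasoning:
Beat values:
  whole = 4 beats
  half = 2 beats
  dotted half = 3 beats
  dotted half = 3 beats
  eighth = 0.5 beats
  dotted quarter = 1.5 beats
  eighth = 0.5 beats
Sum = 4 + 2 + 3 + 3 + 0.5 + 1.5 + 0.5
= 14.5 beats


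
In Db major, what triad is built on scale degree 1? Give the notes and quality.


Db major scale: Db Eb F Gb Ab Bb C
Diatonic triad on degree 1 stacks scale notes 1, 3, 5: Db F Ab
Db→F = 4 semitones; Db→Ab = 7 semitones → major triad
= Db F Ab (major)


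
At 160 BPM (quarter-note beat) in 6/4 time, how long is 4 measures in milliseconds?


Step by step:
Quarter-note beat duration = 60000 / 160 ms
Beats per measure (6/4) = 6
One measure = 6 × 60000 / 160 = 360000 / 160 ms
4 measures = 4 × 360000 / 160 = 1440000 / 160
= 9000.0 ms


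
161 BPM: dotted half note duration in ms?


Step by step:
One quarter-note beat = 60000 / BPM = 60000 / 161 ms
Dotted half note = 3 × quarter note
Duration = 3 × 60000 / 161 = 180000 / 161
= 1118.0 ms


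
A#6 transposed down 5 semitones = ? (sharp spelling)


A#6: chromatic position 10 in octave 6 → absolute = 6×12 + 10 = 82
Transpose down 5: 82 - 5 = 77
77 = 6×12 + 5 → F in octave 6
Result = F6


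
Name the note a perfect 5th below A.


Reasoning:
A 5th spans 5 letter names, so from A we land on D
A perfect 5th = 7 semitones below A
Spell D at that pitch: D
= D


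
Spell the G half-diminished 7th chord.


Let's work it out.
Half-diminished 7th chord = root + minor 3rd + diminished 5th + minor 7th
Seventh chords stack in thirds, so the letter names are G-B-D-F
Root: G
Minor 3rd above G: Bb
Diminished 5th above G: Db
Minor 7th above G: F
Chord = G Bb Db F


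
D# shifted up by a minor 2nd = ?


Step by step:
minor 2nd: 2 letter names, 1 semitones
Letter: D + 1 → E
Pitch: D# + 1 semitones, spelled as an E → E
= E


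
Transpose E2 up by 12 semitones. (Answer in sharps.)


Reasoning:
E2: chromatic position 4 in octave 2 → absolute = 2×12 + 4 = 28
Transpose up 12: 28 + 12 = 40
40 = 3×12 + 4 → E in octave 3
Result = E3


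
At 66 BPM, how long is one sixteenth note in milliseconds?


Working:
One quarter-note beat = 60000 / BPM = 60000 / 66 ms
Sixteenth note = 1/4 × quarter note
Duration = 1/4 × 60000 / 66 = 15000 / 66
= 227.3 ms


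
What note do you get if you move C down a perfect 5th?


Solution.
perfect 5th: 5 letter names, 7 semitones
Letter: C - 4 → F
Pitch: C - 7 semitones, spelled as an F → F
= F


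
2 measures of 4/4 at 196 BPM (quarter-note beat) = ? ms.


Solution.
Quarter-note beat duration = 60000 / 196 ms
Beats per measure (4/4) = 4
One measure = 4 × 60000 / 196 = 240000 / 196 ms
2 measures = 2 × 240000 / 196 = 480000 / 196
= 2449.0 ms


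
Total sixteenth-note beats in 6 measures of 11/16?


Time signature 11/16: the bottom number 16 means the sixteenth note gets one count
The top number 11 means 11 sixteenth-note beats per measure
Total = 11 × 6 measures
= 66 sixteenth-note beats


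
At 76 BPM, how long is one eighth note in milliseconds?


One quarter-note beat = 60000 / BPM = 60000 / 76 ms
Eighth note = 1/2 × quarter note
Duration = 1/2 × 60000 / 76 = 30000 / 76
= 394.7 ms


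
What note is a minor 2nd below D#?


Let's work it out.
A 2nd spans 2 letter names, so from D we land on C
A minor 2nd = 1 semitone below D#
Spell C at that pitch: C##
= C##


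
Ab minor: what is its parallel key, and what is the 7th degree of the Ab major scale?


Let's work it out.
Parallel keys share the same tonic but differ in mode
Ab minor → parallel is Ab major
Ab major scale: Ab Bb C Db Eb F G
= Ab major; 7th degree = G


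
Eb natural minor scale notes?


Let's work it out.
Natural minor scale pattern: W-H-W-W-H-W-W (2-1-2-2-1-2-2 semitones)
Starting from Eb:
  Eb + 2 semitones → F
  F + 1 semitone → Gb
  Gb + 2 semitones → Ab
  Ab + 2 semitones → Bb
  Bb + 1 semitone → Cb
  Cb + 2 semitones → Db
  Db + 2 semitones → Eb
Scale = Eb F Gb Ab Bb Cb Db


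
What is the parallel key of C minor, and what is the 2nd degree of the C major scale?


Solution.
Parallel keys share the same tonic but differ in mode
C minor → parallel is C major
C major scale: C D E F G A B
= C major; 2nd degree = D


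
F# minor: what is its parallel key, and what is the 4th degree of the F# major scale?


Parallel keys share the same tonic but differ in mode
F# minor → parallel is F# major
F# major scale: F# G# A# B C# D# E#
= F# major; 4th degree = B


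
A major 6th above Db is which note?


Working:
A 6th spans 6 letter names, so from D we land on B
A major 6th = 9 semitones above Db
Spell B at that pitch: Bb
= Bb


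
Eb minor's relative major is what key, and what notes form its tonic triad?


The relative major shares the key signature and is a minor 3rd above the minor tonic
A minor 3rd above Eb is Gb
→ relative major of Eb minor is Gb major
Tonic triad of Gb major = root + major 3rd + perfect 5th = Gb Bb Db
= Gb major; triad = Gb Bb Db


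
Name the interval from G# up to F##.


Working:
Letter names: G → F spans 7 letter names → a 7th
Semitones: G# → F## = 11 half-steps
A 7th of 11 semitones is a major 7th
= major 7th


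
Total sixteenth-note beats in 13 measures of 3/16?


Working:
Time signature 3/16: the bottom number 16 means the sixteenth note gets one count
The top number 3 means 3 sixteenth-note beats per measure
Total = 3 × 13 measures
= 39 sixteenth-note beats


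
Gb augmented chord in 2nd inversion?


Let's work it out.
Root position: Gb Bb D
2nd inversion: move root and 3rd up an octave
Bass note: D
Notes (bottom to top) = D Gb Bb


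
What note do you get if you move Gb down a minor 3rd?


Reasoning:
minor 3rd: 3 letter names, 3 semitones
Letter: G - 2 → E
Pitch: Gb - 3 semitones, spelled as an E → Eb
= Eb


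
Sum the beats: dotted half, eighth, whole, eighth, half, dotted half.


Beat values:
  dotted half = 3 beats
  eighth = 0.5 beats
  whole = 4 beats
  eighth = 0.5 beats
  half = 2 beats
  dotted half = 3 beats
Sum = 3 + 0.5 + 4 + 0.5 + 2 + 3
= 13 beats


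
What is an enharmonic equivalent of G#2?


Solution.
Enharmonic notes sound the same pitch but are spelled with different letter names
G# and Ab name the same pitch class
= Ab2


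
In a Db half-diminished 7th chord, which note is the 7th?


Step by step:
Half-diminished 7th chord = root + minor 3rd + diminished 5th + minor 7th
Seventh chords stack in thirds, so the letter names are D-F-A-C
Root: Db
Minor 3rd above Db: Fb
Diminished 5th above Db: Abb
Minor 7th above Db: Cb
The 7th = Cb


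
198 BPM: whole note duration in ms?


Step by step:
One quarter-note beat = 60000 / BPM = 60000 / 198 ms
Whole note = 4 × quarter note
Duration = 4 × 60000 / 198 = 240000 / 198
= 1212.1 ms


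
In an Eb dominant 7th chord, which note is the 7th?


Reasoning:
Dominant 7th chord = root + major 3rd + perfect 5th + minor 7th
Seventh chords stack in thirds, so the letter names are E-G-B-D
Root: Eb
Major 3rd above Eb: G
Perfect 5th above Eb: Bb
Minor 7th above Eb: Db
The 7th = Db


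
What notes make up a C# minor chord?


Working:
Minor triad = root + minor 3rd (3 semitones) + perfect 5th (7 semitones)
A triad on C# stacks thirds, so the chord tones use letter names C-E-G
Root: C#
Minor 3rd above C#: E
Perfect 5th above C#: G#
Chord = C# E G#


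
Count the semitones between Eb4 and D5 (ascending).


Absolute semitone position = octave×12 + chromatic position
Eb4: 4×12 + 3 = 51
D5: 5×12 + 2 = 62
Difference = 62 - 51 = 11
= 11 semitones


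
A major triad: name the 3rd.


Major triad = root + major 3rd (4 semitones) + perfect 5th (7 semitones)
A triad on A stacks thirds, so the chord tones use letter names A-C-E
Root: A
Major 3rd above A: C#
Perfect 5th above A: E
The 3rd = C#


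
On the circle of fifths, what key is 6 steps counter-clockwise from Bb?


Step by step:
Each counter-clockwise step moves down a perfect 5th (= up a perfect 4th)
From Bb: Bb → Eb → Ab → Db → F#/Gb → B → E
= E


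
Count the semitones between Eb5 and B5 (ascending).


Working:
Absolute semitone position = octave×12 + chromatic position
Eb5: 5×12 + 3 = 63
B5: 5×12 + 11 = 71
Difference = 71 - 63 = 8
= 8 semitones


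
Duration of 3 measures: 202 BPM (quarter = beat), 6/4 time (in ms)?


Reasoning:
Quarter-note beat duration = 60000 / 202 ms
Beats per measure (6/4) = 6
One measure = 6 × 60000 / 202 = 360000 / 202 ms
3 measures = 3 × 360000 / 202 = 1080000 / 202
= 5346.5 ms


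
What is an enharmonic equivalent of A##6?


Working:
Enharmonic notes sound the same pitch but are spelled with different letter names
A## and B name the same pitch class
= B6


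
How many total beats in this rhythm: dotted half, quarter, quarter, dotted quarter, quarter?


Beat values:
  dotted half = 3 beats
  quarter = 1 beat
  quarter = 1 beat
  dotted quarter = 1.5 beats
  quarter = 1 beat
Sum = 3 + 1 + 1 + 1.5 + 1
= 7.5 beats


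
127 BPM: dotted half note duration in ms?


One quarter-note beat = 60000 / BPM = 60000 / 127 ms
Dotted half note = 3 × quarter note
Duration = 3 × 60000 / 127 = 180000 / 127
= 1417.3 ms


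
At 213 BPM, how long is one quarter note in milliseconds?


One quarter-note beat = 60000 / BPM = 60000 / 213 ms
Duration = 60000 / 213
= 281.7 ms


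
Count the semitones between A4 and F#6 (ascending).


Absolute semitone position = octave×12 + chromatic position
A4: 4×12 + 9 = 57
F#6: 6×12 + 6 = 78
Difference = 78 - 57 = 21
= 21 semitones


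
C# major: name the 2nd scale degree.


Major scale pattern: W-W-H-W-W-W-H (2-2-1-2-2-2-1 semitones)
Starting from C#:
  C# + 2 semitones → D#
  D# + 2 semitones → E#
  E# + 1 semitone → F#
  F# + 2 semitones → G#
  G# + 2 semitones → A#
  A# + 2 semitones → B#
  B# + 1 semitone → C#
Scale: C# D# E# F# G# A# B#
Degree 2 = D#


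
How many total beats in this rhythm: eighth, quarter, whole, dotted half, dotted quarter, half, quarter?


Beat values:
  eighth = 0.5 beats
  quarter = 1 beat
  whole = 4 beats
  dotted half = 3 beats
  dotted quarter = 1.5 beats
  half = 2 beats
  quarter = 1 beat
Sum = 0.5 + 1 + 4 + 3 + 1.5 + 2 + 1
= 13 beats


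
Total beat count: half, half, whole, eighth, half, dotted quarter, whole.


Reasoning:
Beat values:
  half = 2 beats
  half = 2 beats
  whole = 4 beats
  eighth = 0.5 beats
  half = 2 beats
  dotted quarter = 1.5 beats
  whole = 4 beats
Sum = 2 + 2 + 4 + 0.5 + 2 + 1.5 + 4
= 16 beats


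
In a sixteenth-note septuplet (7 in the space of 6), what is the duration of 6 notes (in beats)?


Let's work it out.
Septuplet: 7 notes occupy the space of 6 sixteenth notes
Space = 6 × 1/4 = 3/2 beats
Each septuplet note = 3/2 / 7 = 3/14 beats
6 notes = 6 × 3/14 = 9/7
= 9/7 beats


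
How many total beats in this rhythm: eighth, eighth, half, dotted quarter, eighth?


Reasoning:
Beat values:
  eighth = 0.5 beats
  eighth = 0.5 beats
  half = 2 beats
  dotted quarter = 1.5 beats
  eighth = 0.5 beats
Sum = 0.5 + 0.5 + 2 + 1.5 + 0.5
= 5 beats


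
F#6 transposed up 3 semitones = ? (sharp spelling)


F#6: chromatic position 6 in octave 6 → absolute = 6×12 + 6 = 78
Transpose up 3: 78 + 3 = 81
81 = 6×12 + 9 → A in octave 6
Result = A6


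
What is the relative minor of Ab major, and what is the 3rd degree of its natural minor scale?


Step by step:
The relative minor shares the major's key signature and starts on its 6th degree
6th degree = a major 6th above the tonic; a major 6th above Ab is F
→ relative minor of Ab major is F minor
F natural minor scale: F G Ab Bb C Db Eb
= F minor; 3rd degree = Ab


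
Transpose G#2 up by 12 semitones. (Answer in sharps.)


G#2: chromatic position 8 in octave 2 → absolute = 2×12 + 8 = 32
Transpose up 12: 32 + 12 = 44
44 = 3×12 + 8 → G# in octave 3
Result = G#3


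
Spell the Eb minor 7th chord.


Solution.
Minor 7th chord = root + minor 3rd + perfect 5th + minor 7th
Seventh chords stack in thirds, so the letter names are E-G-B-D
Root: Eb
Minor 3rd above Eb: Gb
Perfect 5th above Eb: Bb
Minor 7th above Eb: Db
Chord = Eb Gb Bb Db


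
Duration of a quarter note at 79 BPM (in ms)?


Solution.
One quarter-note beat = 60000 / BPM = 60000 / 79 ms
Duration = 60000 / 79
= 759.5 ms


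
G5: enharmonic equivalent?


Enharmonic notes sound the same pitch but are spelled with different letter names
G and Abb name the same pitch class
= Abb5


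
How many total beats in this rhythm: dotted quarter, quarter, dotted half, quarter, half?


Beat values:
  dotted quarter = 1.5 beats
  quarter = 1 beat
  dotted half = 3 beats
  quarter = 1 beat
  half = 2 beats
Sum = 1.5 + 1 + 3 + 1 + 2
= 8.5 beats


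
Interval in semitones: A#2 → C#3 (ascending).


Absolute semitone position = octave×12 + chromatic position
A#2: 2×12 + 10 = 34
C#3: 3×12 + 1 = 37
Difference = 37 - 34 = 3
= 3 semitones


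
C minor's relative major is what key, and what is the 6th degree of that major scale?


Working:
The relative major shares the key signature and is a minor 3rd above the minor tonic
A minor 3rd above C is Eb
→ relative major of C minor is Eb major
Eb major scale: Eb F G Ab Bb C D
= Eb major; 6th degree = C


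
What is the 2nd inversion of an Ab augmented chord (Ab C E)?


Let's work it out.
Root position: Ab C E
2nd inversion: move root and 3rd up an octave
Bass note: E
Notes (bottom to top) = E Ab C


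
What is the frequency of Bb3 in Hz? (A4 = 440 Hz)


Solution.
f = 440 × 2^(n/12) where n = semitones from A4
Bb3: -11 semitones from A4
f = 440 × 2^(-11/12)
f = 233.08 Hz


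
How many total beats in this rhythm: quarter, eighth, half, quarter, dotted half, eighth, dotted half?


Reasoning:
Beat values:
  quarter = 1 beat
  eighth = 0.5 beats
  half = 2 beats
  quarter = 1 beat
  dotted half = 3 beats
  eighth = 0.5 beats
  dotted half = 3 beats
Sum = 1 + 0.5 + 2 + 1 + 3 + 0.5 + 3
= 11 beats


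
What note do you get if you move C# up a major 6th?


Solution.
major 6th: 6 letter names, 9 semitones
Letter: C + 5 → A
Pitch: C# + 9 semitones, spelled as an A → A#
= A#


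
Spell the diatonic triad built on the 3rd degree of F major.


F major scale: F G A Bb C D E
Diatonic triad on degree 3 stacks scale notes 3, 5, 7: A C E
A→C = 3 semitones; A→E = 7 semitones → minor triad
= A C E (minor)


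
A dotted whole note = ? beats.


Solution.
Base whole note = 4 beats
Dot 1 adds half the previous value: +2
One dotted whole = 4 + 2 = 6
= 6 beats


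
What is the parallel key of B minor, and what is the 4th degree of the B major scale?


Solution.
Parallel keys share the same tonic but differ in mode
B minor → parallel is B major
B major scale: B C# D# E F# G# A#
= B major; 4th degree = E


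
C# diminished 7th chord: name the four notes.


Reasoning:
Diminished 7th chord = root + minor 3rd + diminished 5th + diminished 7th
Seventh chords stack in thirds, so the letter names are C-E-G-B
Root: C#
Minor 3rd above C#: E
Diminished 5th above C#: G
Diminished 7th above C#: Bb
Chord = C# E G Bb


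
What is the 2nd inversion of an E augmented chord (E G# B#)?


Working:
Root position: E G# B#
2nd inversion: move root and 3rd up an octave
Bass note: B#
Notes (bottom to top) = B# E G#


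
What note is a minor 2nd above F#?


Solution.
A 2nd spans 2 letter names, so from F we land on G
A minor 2nd = 1 semitone above F#
Spell G at that pitch: G
= G


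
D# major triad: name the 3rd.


Major triad = root + major 3rd (4 semitones) + perfect 5th (7 semitones)
A triad on D# stacks thirds, so the chord tones use letter names D-F-A
Root: D#
Major 3rd above D#: F##
Perfect 5th above D#: A#
The 3rd = F##


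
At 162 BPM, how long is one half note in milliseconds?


Reasoning:
One quarter-note beat = 60000 / BPM = 60000 / 162 ms
Half note = 2 × quarter note
Duration = 2 × 60000 / 162 = 120000 / 162
= 740.7 ms


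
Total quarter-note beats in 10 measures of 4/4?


Reasoning:
Time signature 4/4: the bottom number 4 means the quarter note gets one count
The top number 4 means 4 quarter-note beats per measure
Total = 4 × 10 measures
= 40 quarter-note beats


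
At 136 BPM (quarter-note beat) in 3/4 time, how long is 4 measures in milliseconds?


Step by step:
Quarter-note beat duration = 60000 / 136 ms
Beats per measure (3/4) = 3
One measure = 3 × 60000 / 136 = 180000 / 136 ms
4 measures = 4 × 180000 / 136 = 720000 / 136
= 5294.1 ms


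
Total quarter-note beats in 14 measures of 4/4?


Let's work it out.
Time signature 4/4: the bottom number 4 means the quarter note gets one count
The top number 4 means 4 quarter-note beats per measure
Total = 4 × 14 measures
= 56 quarter-note beats


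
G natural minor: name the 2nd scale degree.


Natural minor scale pattern: W-H-W-W-H-W-W (2-1-2-2-1-2-2 semitones)
Starting from G:
  G + 2 semitones → A
  A + 1 semitone → Bb
  Bb + 2 semitones → C
  C + 2 semitones → D
  D + 1 semitone → Eb
  Eb + 2 semitones → F
  F + 2 semitones → G
Scale: G A Bb C D Eb F
Degree 2 = A


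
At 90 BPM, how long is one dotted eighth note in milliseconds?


Reasoning:
One quarter-note beat = 60000 / BPM = 60000 / 90 ms
Dotted eighth note = 3/4 × quarter note
Duration = 3/4 × 60000 / 90 = 45000 / 90
= 500.0 ms


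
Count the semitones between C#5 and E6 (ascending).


Reasoning:
Absolute semitone position = octave×12 + chromatic position
C#5: 5×12 + 1 = 61
E6: 6×12 + 4 = 76
Difference = 76 - 61 = 15
= 15 semitones


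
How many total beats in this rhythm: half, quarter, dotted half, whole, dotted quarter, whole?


Reasoning:
Beat values:
  half = 2 beats
  quarter = 1 beat
  dotted half = 3 beats
  whole = 4 beats
  dotted quarter = 1.5 beats
  whole = 4 beats
Sum = 2 + 1 + 3 + 4 + 1.5 + 4
= 15.5 beats


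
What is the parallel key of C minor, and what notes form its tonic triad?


Step by step:
Parallel keys share the same tonic but differ in mode
C minor → parallel is C major
Tonic triad of C major = C E G
= C major; triad = C E G


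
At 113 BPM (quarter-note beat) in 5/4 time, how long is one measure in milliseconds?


Reasoning:
Quarter-note beat duration = 60000 / 113 ms
Beats per measure (5/4) = 5
One measure = 5 × 60000 / 113 = 300000 / 113 ms
= 2654.9 ms


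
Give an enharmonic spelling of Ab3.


Let's work it out.
Enharmonic notes sound the same pitch but are spelled with different letter names
Ab and G# name the same pitch class
= G#3


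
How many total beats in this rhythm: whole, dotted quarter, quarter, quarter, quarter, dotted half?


Let's work it out.
Beat values:
  whole = 4 beats
  dotted quarter = 1.5 beats
  quarter = 1 beat
  quarter = 1 beat
  quarter = 1 beat
  dotted half = 3 beats
Sum = 4 + 1.5 + 1 + 1 + 1 + 3
= 11.5 beats


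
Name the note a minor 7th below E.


Step by step:
A 7th spans 7 letter names, so from E we land on F
A minor 7th = 10 semitones below E
Spell F at that pitch: F#
= F#


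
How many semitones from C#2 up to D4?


Solution.
Absolute semitone position = octave×12 + chromatic position
C#2: 2×12 + 1 = 25
D4: 4×12 + 2 = 50
Difference = 50 - 25 = 25
= 25 semitones


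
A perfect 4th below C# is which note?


Step by step:
A 4th spans 4 letter names, so from C we land on G
A perfect 4th = 5 semitones below C#
Spell G at that pitch: G#
= G#


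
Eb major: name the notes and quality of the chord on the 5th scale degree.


Let's work it out.
Eb major scale: Eb F G Ab Bb C D
Diatonic triad on degree 5 stacks scale notes 5, 7, 2: Bb D F
Bb→D = 4 semitones; Bb→F = 7 semitones → major triad
= Bb D F (major)


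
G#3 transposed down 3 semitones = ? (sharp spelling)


Solution.
G#3: chromatic position 8 in octave 3 → absolute = 3×12 + 8 = 44
Transpose down 3: 44 - 3 = 41
41 = 3×12 + 5 → F in octave 3
Result = F3


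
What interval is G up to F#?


Working:
Letter names: G → F spans 7 letter names → a 7th
Semitones: G → F# = 11 half-steps
A 7th of 11 semitones is a major 7th
= major 7th


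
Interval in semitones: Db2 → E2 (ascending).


Step by step:
Absolute semitone position = octave×12 + chromatic position
Db2: 2×12 + 1 = 25
E2: 2×12 + 4 = 28
Difference = 28 - 25 = 3
= 3 semitones


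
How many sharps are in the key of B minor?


Sharp minor keys follow the circle of fifths: A(0), E(1), B(2), F#(3), C#(4), G#(5), D#(6), A#(7)
B minor has 2 sharps
Order of sharps: F# C# G# D# A# E# B# → first 2: F#, C#
= 2 sharps


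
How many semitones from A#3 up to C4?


Solution.
Absolute semitone position = octave×12 + chromatic position
A#3: 3×12 + 10 = 46
C4: 4×12 + 0 = 48
Difference = 48 - 46 = 2
= 2 semitones


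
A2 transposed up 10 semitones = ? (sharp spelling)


Let's work it out.
A2: chromatic position 9 in octave 2 → absolute = 2×12 + 9 = 33
Transpose up 10: 33 + 10 = 43
43 = 3×12 + 7 → G in octave 3
Result = G3


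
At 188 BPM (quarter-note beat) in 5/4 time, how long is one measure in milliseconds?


Working:
Quarter-note beat duration = 60000 / 188 ms
Beats per measure (5/4) = 5
One measure = 5 × 60000 / 188 = 300000 / 188 ms
= 1595.7 ms


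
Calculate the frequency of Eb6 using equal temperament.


f = 440 × 2^(n/12) where n = semitones from A4
Eb6: 18 semitones from A4
f = 440 × 2^(18/12)
f = 1244.51 Hz


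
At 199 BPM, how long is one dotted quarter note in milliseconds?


Step by step:
One quarter-note beat = 60000 / BPM = 60000 / 199 ms
Dotted quarter note = 3/2 × quarter note
Duration = 3/2 × 60000 / 199 = 90000 / 199
= 452.3 ms


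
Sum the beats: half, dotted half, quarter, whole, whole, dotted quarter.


Beat values:
  half = 2 beats
  dotted half = 3 beats
  quarter = 1 beat
  whole = 4 beats
  whole = 4 beats
  dotted quarter = 1.5 beats
Sum = 2 + 3 + 1 + 4 + 4 + 1.5
= 15.5 beats


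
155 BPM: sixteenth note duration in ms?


Step by step:
One quarter-note beat = 60000 / BPM = 60000 / 155 ms
Sixteenth note = 1/4 × quarter note
Duration = 1/4 × 60000 / 155 = 15000 / 155
= 96.8 ms


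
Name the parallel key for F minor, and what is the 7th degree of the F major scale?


Parallel keys share the same tonic but differ in mode
F minor → parallel is F major
F major scale: F G A Bb C D E
= F major; 7th degree = E


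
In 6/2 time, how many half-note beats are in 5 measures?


Working:
Time signature 6/2: the bottom number 2 means the half note gets one count
The top number 6 means 6 half-note beats per measure
Total = 6 × 5 measures
= 30 half-note beats


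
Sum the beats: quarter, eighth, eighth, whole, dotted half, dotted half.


Working:
Beat values:
  quarter = 1 beat
  eighth = 0.5 beats
  eighth = 0.5 beats
  whole = 4 beats
  dotted half = 3 beats
  dotted half = 3 beats
Sum = 1 + 0.5 + 0.5 + 4 + 3 + 3
= 12 beats


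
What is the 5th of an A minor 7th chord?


Working:
Minor 7th chord = root + minor 3rd + perfect 5th + minor 7th
Seventh chords stack in thirds, so the letter names are A-C-E-G
Root: A
Minor 3rd above A: C
Perfect 5th above A: E
Minor 7th above A: G
The 5th = E


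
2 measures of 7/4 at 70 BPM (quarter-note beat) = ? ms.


Step by step:
Quarter-note beat duration = 60000 / 70 ms
Beats per measure (7/4) = 7
One measure = 7 × 60000 / 70 = 420000 / 70 ms
2 measures = 2 × 420000 / 70 = 840000 / 70
= 12000.0 ms


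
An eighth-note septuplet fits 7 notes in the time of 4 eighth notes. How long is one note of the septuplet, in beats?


Septuplet: 7 notes occupy the space of 4 eighth notes
Space = 4 × 1/2 = 2 beats
Each septuplet note = 2 / 7 = 2/7 beats
= 2/7 beats


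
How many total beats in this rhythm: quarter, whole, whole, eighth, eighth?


Beat values:
  quarter = 1 beat
  whole = 4 beats
  whole = 4 beats
  eighth = 0.5 beats
  eighth = 0.5 beats
Sum = 1 + 4 + 4 + 0.5 + 0.5
= 10 beats


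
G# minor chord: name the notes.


Solution.
Minor triad = root + minor 3rd (3 semitones) + perfect 5th (7 semitones)
A triad on G# stacks thirds, so the chord tones use letter names G-B-D
Root: G#
Minor 3rd above G#: B
Perfect 5th above G#: D#
Chord = G# B D#


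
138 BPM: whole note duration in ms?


One quarter-note beat = 60000 / BPM = 60000 / 138 ms
Whole note = 4 × quarter note
Duration = 4 × 60000 / 138 = 240000 / 138
= 1739.1 ms


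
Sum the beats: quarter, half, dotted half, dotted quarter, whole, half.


Reasoning:
Beat values:
  quarter = 1 beat
  half = 2 beats
  dotted half = 3 beats
  dotted quarter = 1.5 beats
  whole = 4 beats
  half = 2 beats
Sum = 1 + 2 + 3 + 1.5 + 4 + 2
= 13.5 beats


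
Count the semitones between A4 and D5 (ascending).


Absolute semitone position = octave×12 + chromatic position
A4: 4×12 + 9 = 57
D5: 5×12 + 2 = 62
Difference = 62 - 57 = 5
= 5 semitones


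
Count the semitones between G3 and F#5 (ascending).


Step by step:
Absolute semitone position = octave×12 + chromatic position
G3: 3×12 + 7 = 43
F#5: 5×12 + 6 = 66
Difference = 66 - 43 = 23
= 23 semitones


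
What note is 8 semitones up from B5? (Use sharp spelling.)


Working:
B5: chromatic position 11 in octave 5 → absolute = 5×12 + 11 = 71
Transpose up 8: 71 + 8 = 79
79 = 6×12 + 7 → G in octave 6
Result = G6


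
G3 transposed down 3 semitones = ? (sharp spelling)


Working:
G3: chromatic position 7 in octave 3 → absolute = 3×12 + 7 = 43
Transpose down 3: 43 - 3 = 40
40 = 3×12 + 4 → E in octave 3
Result = E3


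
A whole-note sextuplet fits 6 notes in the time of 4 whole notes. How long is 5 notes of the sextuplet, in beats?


Step by step:
Sextuplet: 6 notes occupy the space of 4 whole notes
Space = 4 × 4 = 16 beats
Each sextuplet note = 16 / 6 = 8/3 beats
5 notes = 5 × 8/3 = 40/3
= 40/3 beats


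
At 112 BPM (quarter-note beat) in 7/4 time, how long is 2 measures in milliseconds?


Let's work it out.
Quarter-note beat duration = 60000 / 112 ms
Beats per measure (7/4) = 7
One measure = 7 × 60000 / 112 = 420000 / 112 ms
2 measures = 2 × 420000 / 112 = 840000 / 112
= 7500.0 ms


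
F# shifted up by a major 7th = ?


Step by step:
major 7th: 7 letter names, 11 semitones
Letter: F + 6 → E
Pitch: F# + 11 semitones, spelled as an E → E#
= E#


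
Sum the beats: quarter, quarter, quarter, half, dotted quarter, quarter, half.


Reasoning:
Beat values:
  quarter = 1 beat
  quarter = 1 beat
  quarter = 1 beat
  half = 2 beats
  dotted quarter = 1.5 beats
  quarter = 1 beat
  half = 2 beats
Sum = 1 + 1 + 1 + 2 + 1.5 + 1 + 2
= 9.5 beats


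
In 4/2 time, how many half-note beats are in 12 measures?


Let's work it out.
Time signature 4/2: the bottom number 2 means the half note gets one count
The top number 4 means 4 half-note beats per measure
Total = 4 × 12 measures
= 48 half-note beats


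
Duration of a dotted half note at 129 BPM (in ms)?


Solution.
One quarter-note beat = 60000 / BPM = 60000 / 129 ms
Dotted half note = 3 × quarter note
Duration = 3 × 60000 / 129 = 180000 / 129
= 1395.3 ms


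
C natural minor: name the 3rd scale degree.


Working:
Natural minor scale pattern: W-H-W-W-H-W-W (2-1-2-2-1-2-2 semitones)
Starting from C:
  C + 2 semitones → D
  D + 1 semitone → Eb
  Eb + 2 semitones → F
  F + 2 semitones → G
  G + 1 semitone → Ab
  Ab + 2 semitones → Bb
  Bb + 2 semitones → C
Scale: C D Eb F G Ab Bb
Degree 3 = Eb


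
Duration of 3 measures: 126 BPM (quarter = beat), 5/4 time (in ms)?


Working:
Quarter-note beat duration = 60000 / 126 ms
Beats per measure (5/4) = 5
One measure = 5 × 60000 / 126 = 300000 / 126 ms
3 measures = 3 × 300000 / 126 = 900000 / 126
= 7142.9 ms


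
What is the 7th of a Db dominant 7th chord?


Let's work it out.
Dominant 7th chord = root + major 3rd + perfect 5th + minor 7th
Seventh chords stack in thirds, so the letter names are D-F-A-C
Root: Db
Major 3rd above Db: F
Perfect 5th above Db: Ab
Minor 7th above Db: Cb
The 7th = Cb


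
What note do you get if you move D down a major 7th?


Let's work it out.
major 7th: 7 letter names, 11 semitones
Letter: D - 6 → E
Pitch: D - 11 semitones, spelled as an E → Eb
= Eb


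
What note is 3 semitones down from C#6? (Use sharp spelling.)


C#6: chromatic position 1 in octave 6 → absolute = 6×12 + 1 = 73
Transpose down 3: 73 - 3 = 70
70 = 5×12 + 10 → A# in octave 5
Result = A#5


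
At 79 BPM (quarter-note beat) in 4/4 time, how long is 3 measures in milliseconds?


Reasoning:
Quarter-note beat duration = 60000 / 79 ms
Beats per measure (4/4) = 4
One measure = 4 × 60000 / 79 = 240000 / 79 ms
3 measures = 3 × 240000 / 79 = 720000 / 79
= 9113.9 ms


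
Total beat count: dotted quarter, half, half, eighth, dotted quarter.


Working:
Beat values:
  dotted quarter = 1.5 beats
  half = 2 beats
  half = 2 beats
  eighth = 0.5 beats
  dotted quarter = 1.5 beats
Sum = 1.5 + 2 + 2 + 0.5 + 1.5
= 7.5 beats


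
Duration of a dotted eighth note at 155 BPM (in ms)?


Working:
One quarter-note beat = 60000 / BPM = 60000 / 155 ms
Dotted eighth note = 3/4 × quarter note
Duration = 3/4 × 60000 / 155 = 45000 / 155
= 290.3 ms


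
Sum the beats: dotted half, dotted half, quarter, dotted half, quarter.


Step by step:
Beat values:
  dotted half = 3 beats
  dotted half = 3 beats
  quarter = 1 beat
  dotted half = 3 beats
  quarter = 1 beat
Sum = 3 + 3 + 1 + 3 + 1
= 11 beats


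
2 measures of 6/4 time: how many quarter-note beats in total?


Let's work it out.
Time signature 6/4: the bottom number 4 means the quarter note gets one count
The top number 6 means 6 quarter-note beats per measure
Total = 6 × 2 measures
= 12 quarter-note beats


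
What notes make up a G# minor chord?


Solution.
Minor triad = root + minor 3rd (3 semitones) + perfect 5th (7 semitones)
A triad on G# stacks thirds, so the chord tones use letter names G-B-D
Root: G#
Minor 3rd above G#: B
Perfect 5th above G#: D#
Chord = G# B D#


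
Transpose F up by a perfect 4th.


perfect 4th: 4 letter names, 5 semitones
Letter: F + 3 → B
Pitch: F + 5 semitones, spelled as a B → Bb
= Bb


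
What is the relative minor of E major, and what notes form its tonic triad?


Reasoning:
The relative minor shares the major's key signature and starts on its 6th degree
6th degree = a major 6th above the tonic; a major 6th above E is C#
→ relative minor of E major is C# minor
Tonic triad of C# minor = root + minor 3rd + perfect 5th = C# E G#
= C# minor; triad = C# E G#


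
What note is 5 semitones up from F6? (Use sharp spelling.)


Let's work it out.
F6: chromatic position 5 in octave 6 → absolute = 6×12 + 5 = 77
Transpose up 5: 77 + 5 = 82
82 = 6×12 + 10 → A# in octave 6
Result = A#6


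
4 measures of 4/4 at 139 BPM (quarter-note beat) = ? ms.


Working:
Quarter-note beat duration = 60000 / 139 ms
Beats per measure (4/4) = 4
One measure = 4 × 60000 / 139 = 240000 / 139 ms
4 measures = 4 × 240000 / 139 = 960000 / 139
= 6906.5 ms


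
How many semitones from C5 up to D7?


Absolute semitone position = octave×12 + chromatic position
C5: 5×12 + 0 = 60
D7: 7×12 + 2 = 86
Difference = 86 - 60 = 26
= 26 semitones


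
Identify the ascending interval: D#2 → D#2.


Step by step:
Letter names: D → D spans 1 letter name → a unison
Semitones: D#2 → D#2 = 0 half-steps
A unison of 0 semitones is a perfect unison
= perfect unison


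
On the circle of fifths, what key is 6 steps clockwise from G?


Step by step:
Each clockwise step on the circle of fifths moves up a perfect 5th
From G: G → D → A → E → B → F#/Gb → Db
= Db


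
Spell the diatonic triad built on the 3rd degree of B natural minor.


Solution.
B natural minor scale: B C# D E F# G A
Diatonic triad on degree 3 stacks scale notes 3, 5, 7: D F# A
D→F# = 4 semitones; D→A = 7 semitones → major triad
= D F# A (major)


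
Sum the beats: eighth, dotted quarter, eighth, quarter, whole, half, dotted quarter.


Solution.
Beat values:
  eighth = 0.5 beats
  dotted quarter = 1.5 beats
  eighth = 0.5 beats
  quarter = 1 beat
  whole = 4 beats
  half = 2 beats
  dotted quarter = 1.5 beats
Sum = 0.5 + 1.5 + 0.5 + 1 + 4 + 2 + 1.5
= 11 beats


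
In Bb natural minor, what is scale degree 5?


Step by step:
Natural minor scale pattern: W-H-W-W-H-W-W (2-1-2-2-1-2-2 semitones)
Starting from Bb:
  Bb + 2 semitones → C
  C + 1 semitone → Db
  Db + 2 semitones → Eb
  Eb + 2 semitones → F
  F + 1 semitone → Gb
  Gb + 2 semitones → Ab
  Ab + 2 semitones → Bb
Scale: Bb C Db Eb F Gb Ab
Degree 5 = F


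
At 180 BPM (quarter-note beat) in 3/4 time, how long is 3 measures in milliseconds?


Let's work it out.
Quarter-note beat duration = 60000 / 180 ms
Beats per measure (3/4) = 3
One measure = 3 × 60000 / 180 = 180000 / 180 ms
3 measures = 3 × 180000 / 180 = 540000 / 180
= 3000.0 ms


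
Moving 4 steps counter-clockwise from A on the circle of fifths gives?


Working:
Each counter-clockwise step moves down a perfect 5th (= up a perfect 4th)
From A: A → D → G → C → F
= F


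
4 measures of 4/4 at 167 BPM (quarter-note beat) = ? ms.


Reasoning:
Quarter-note beat duration = 60000 / 167 ms
Beats per measure (4/4) = 4
One measure = 4 × 60000 / 167 = 240000 / 167 ms
4 measures = 4 × 240000 / 167 = 960000 / 167
= 5748.5 ms


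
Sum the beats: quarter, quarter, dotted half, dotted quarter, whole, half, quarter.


Beat values:
  quarter = 1 beat
  quarter = 1 beat
  dotted half = 3 beats
  dotted quarter = 1.5 beats
  whole = 4 beats
  half = 2 beats
  quarter = 1 beat
Sum = 1 + 1 + 3 + 1.5 + 4 + 2 + 1
= 13.5 beats


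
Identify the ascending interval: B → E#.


Working:
Letter names: B → E spans 4 letter names → a 4th
Semitones: B → E# = 6 half-steps
A 4th of 6 semitones is an augmented 4th
= augmented 4th


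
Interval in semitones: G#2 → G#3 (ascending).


Absolute semitone position = octave×12 + chromatic position
G#2: 2×12 + 8 = 32
G#3: 3×12 + 8 = 44
Difference = 44 - 32 = 12
= 12 semitones


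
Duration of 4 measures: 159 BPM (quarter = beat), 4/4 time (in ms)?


Working:
Quarter-note beat duration = 60000 / 159 ms
Beats per measure (4/4) = 4
One measure = 4 × 60000 / 159 = 240000 / 159 ms
4 measures = 4 × 240000 / 159 = 960000 / 159
= 6037.7 ms


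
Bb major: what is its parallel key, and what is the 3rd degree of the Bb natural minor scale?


Step by step:
Parallel keys share the same tonic but differ in mode
Bb major → parallel is Bb minor
Bb natural minor scale: Bb C Db Eb F Gb Ab
= Bb minor; 3rd degree = Db


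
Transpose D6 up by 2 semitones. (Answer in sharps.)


Step by step:
D6: chromatic position 2 in octave 6 → absolute = 6×12 + 2 = 74
Transpose up 2: 74 + 2 = 76
76 = 6×12 + 4 → E in octave 6
Result = E6


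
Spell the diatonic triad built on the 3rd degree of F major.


Working:
F major scale: F G A Bb C D E
Diatonic triad on degree 3 stacks scale notes 3, 5, 7: A C E
A→C = 3 semitones; A→E = 7 semitones → minor triad
= A C E (minor)


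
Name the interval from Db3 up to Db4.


Reasoning:
Letter names: D → D spans 8 letter names → an octave
Semitones: Db3 → Db4 = 12 half-steps
An octave of 12 semitones is a perfect octave
= perfect octave


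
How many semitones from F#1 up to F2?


Step by step:
Absolute semitone position = octave×12 + chromatic position
F#1: 1×12 + 6 = 18
F2: 2×12 + 5 = 29
Difference = 29 - 18 = 11
= 11 semitones


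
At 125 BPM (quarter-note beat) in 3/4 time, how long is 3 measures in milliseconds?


Step by step:
Quarter-note beat duration = 60000 / 125 ms
Beats per measure (3/4) = 3
One measure = 3 × 60000 / 125 = 180000 / 125 ms
3 measures = 3 × 180000 / 125 = 540000 / 125
= 4320.0 ms


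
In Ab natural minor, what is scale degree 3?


Natural minor scale pattern: W-H-W-W-H-W-W (2-1-2-2-1-2-2 semitones)
Starting from Ab:
  Ab + 2 semitones → Bb
  Bb + 1 semitone → Cb
  Cb + 2 semitones → Db
  Db + 2 semitones → Eb
  Eb + 1 semitone → Fb
  Fb + 2 semitones → Gb
  Gb + 2 semitones → Ab
Scale: Ab Bb Cb Db Eb Fb Gb
Degree 3 = Cb


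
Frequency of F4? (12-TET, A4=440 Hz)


Working:
f = 440 × 2^(n/12) where n = semitones from A4
F4: -4 semitones from A4
f = 440 × 2^(-4/12)
f = 349.23 Hz


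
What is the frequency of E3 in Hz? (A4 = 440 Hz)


Solution.
f = 440 × 2^(n/12) where n = semitones from A4
E3: -17 semitones from A4
f = 440 × 2^(-17/12)
f = 164.81 Hz


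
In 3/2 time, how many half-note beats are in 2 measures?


Solution.
Time signature 3/2: the bottom number 2 means the half note gets one count
The top number 3 means 3 half-note beats per measure
Total = 3 × 2 measures
= 6 half-note beats
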